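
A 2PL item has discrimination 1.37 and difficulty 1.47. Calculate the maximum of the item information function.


For 2PL, max info at theta = b = 1.47
I_max = a^2 / 4 = 1.37^2 / 4
= 1.8769 / 4
I_max = 0.4692

0.4692


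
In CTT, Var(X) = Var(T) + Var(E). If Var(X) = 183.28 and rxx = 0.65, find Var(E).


var_true = rxx * var_obs = 0.65 * 183.28 = 119.132
var_error = var_obs - var_true
var_error = 183.28 - 119.132
var_error = 64.148

64.148


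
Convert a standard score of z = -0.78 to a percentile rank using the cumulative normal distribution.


CDF(z) = 0.5 * (1 + erf(z/sqrt(2)))
erf(-0.5515) = -0.5646
CDF = 0.2177
Percentile rank = 0.2177 * 100 = 21.77

21.77


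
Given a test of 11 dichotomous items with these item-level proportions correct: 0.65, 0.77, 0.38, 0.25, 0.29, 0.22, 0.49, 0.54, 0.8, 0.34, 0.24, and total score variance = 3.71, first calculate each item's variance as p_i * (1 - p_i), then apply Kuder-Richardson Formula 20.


For each item, compute p_i * q_i:
  Item 1: 0.65 * 0.35 = 0.2275
  Item 2: 0.77 * 0.23 = 0.1771
  Item 3: 0.38 * 0.62 = 0.2356
  Item 4: 0.25 * 0.75 = 0.1875
  Item 5: 0.29 * 0.71 = 0.2059
  Item 6: 0.22 * 0.78 = 0.1716
  Item 7: 0.49 * 0.51 = 0.2499
  Item 8: 0.54 * 0.46 = 0.2484
  Item 9: 0.8 * 0.2 = 0.16
  Item 10: 0.34 * 0.66 = 0.2244
  Item 11: 0.24 * 0.76 = 0.1824
Sum(p_i * q_i) = 0.2275 + 0.1771 + 0.2356 + 0.1875 + 0.2059 + 0.1716 + 0.2499 + 0.2484 + 0.16 + 0.2244 + 0.1824 = 2.2703
KR-20 = (k/(k-1)) * (1 - Sum(p_i*q_i) / Var_total)
= (11/10) * (1 - 2.2703/3.71)
= 1.1 * 0.3881
KR-20 = 0.4269

0.4269


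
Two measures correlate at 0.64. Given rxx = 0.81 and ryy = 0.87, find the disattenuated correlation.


r_corrected = rxy / sqrt(rxx * ryy)
= 0.64 / sqrt(0.81 * 0.87)
= 0.64 / sqrt(0.7047)
= 0.64 / 0.839464
r_corrected = 0.7624

0.7624


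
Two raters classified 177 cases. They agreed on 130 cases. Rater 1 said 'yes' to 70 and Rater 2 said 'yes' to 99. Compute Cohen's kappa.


P_o = 130/177 = 0.734463
P_e = (70*99 + 107*78) / 31329 = 0.487599
kappa = (P_o - P_e) / (1 - P_e)
kappa = (0.734463 - 0.487599) / (1 - 0.487599)
kappa = 0.4818

0.4818


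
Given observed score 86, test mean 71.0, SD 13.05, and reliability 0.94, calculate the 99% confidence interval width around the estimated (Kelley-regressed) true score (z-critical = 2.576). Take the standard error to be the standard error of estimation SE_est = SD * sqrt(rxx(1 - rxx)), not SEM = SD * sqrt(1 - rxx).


True score estimate = 0.94*86 + 0.06*71.0 = 85.1
SE_est = SD * sqrt(rxx * (1 - rxx)) = 13.05 * sqrt(0.94 * 0.06) = 13.05 * sqrt(0.0564) = 3.099203
CI = T_est +/- z * SE_est, so width = 2 * z * SE_est = 2 * 2.576 * 3.099203
Width = 15.9671

15.9671


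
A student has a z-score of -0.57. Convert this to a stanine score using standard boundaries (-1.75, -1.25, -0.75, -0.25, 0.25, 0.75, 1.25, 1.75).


Stanine boundaries: [-1.75, -1.25, -0.75, -0.25, 0.25, 0.75, 1.25, 1.75]
z = -0.57
Check each boundary:
  z >= -1.75 -> could be stanine 2
  z >= -1.25 -> could be stanine 3
  z >= -0.75 -> could be stanine 4
  z < -0.25
  z < 0.25
  z < 0.75
  z < 1.25
  z < 1.75
Highest qualifying boundary gives stanine = 4

4


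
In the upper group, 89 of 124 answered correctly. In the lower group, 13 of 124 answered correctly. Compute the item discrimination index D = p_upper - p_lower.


p_upper = 89/124 = 0.7177
p_lower = 13/124 = 0.1048
D = 0.7177 - 0.1048 = 0.6129

0.6129


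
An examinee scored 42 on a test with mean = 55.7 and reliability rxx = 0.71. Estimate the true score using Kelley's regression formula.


T_est = rxx * X + (1 - rxx) * mean
T_est = 0.71 * 42 + 0.29 * 55.7
T_est = 29.82 + 16.153
T_est = 45.973

45.973


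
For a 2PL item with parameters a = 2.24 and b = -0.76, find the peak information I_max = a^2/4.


For 2PL, max info at theta = b = -0.76
I_max = a^2 / 4 = 2.24^2 / 4
= 5.0176 / 4
I_max = 1.2544

1.2544


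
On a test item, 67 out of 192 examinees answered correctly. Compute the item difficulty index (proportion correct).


Item difficulty p = number correct / total examinees
p = 67 / 192
p = 0.349

0.349


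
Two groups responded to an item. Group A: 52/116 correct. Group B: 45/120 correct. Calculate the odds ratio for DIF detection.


Odds_A = 52/64 = 0.8125
Odds_B = 45/75 = 0.6
OR = Odds_A / Odds_B = 0.8125 / 0.6
Exactly, OR = (52 * 75) / (64 * 45) = 3900 / 2880
OR = 1.3542

1.3542


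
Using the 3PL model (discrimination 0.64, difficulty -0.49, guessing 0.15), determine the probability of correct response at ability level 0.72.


logit = 0.64*(0.72 - -0.49) = 0.7744
P* = 1/(1 + exp(-0.7744)) = 0.6845
P = 0.15 + (1 - 0.15) * 0.6845
P = 0.7318

0.7318


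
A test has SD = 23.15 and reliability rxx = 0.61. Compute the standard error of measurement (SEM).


SEM = SD * sqrt(1 - rxx)
SEM = 23.15 * sqrt(1 - 0.61)
SEM = 23.15 * sqrt(0.39) = 23.15 * 0.6245
SEM = 14.4572

14.4572


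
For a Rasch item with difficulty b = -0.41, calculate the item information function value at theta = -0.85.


P = 1/(1+exp(-(-0.85--0.41))) = 0.3917
I = P*(1-P) = 0.3917 * 0.6083
I = 0.2383

0.2383


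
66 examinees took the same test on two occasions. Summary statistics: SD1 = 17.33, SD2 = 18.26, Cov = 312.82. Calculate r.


r = cov(X,Y) / (SD_X * SD_Y)
r = 312.82 / (17.33 * 18.26)
r = 312.82 / 316.4458
r = 0.9885

0.9885


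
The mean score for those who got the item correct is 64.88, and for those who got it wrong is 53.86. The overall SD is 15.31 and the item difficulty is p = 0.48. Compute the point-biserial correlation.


q = 1 - p = 0.52
rpb = ((M1 - M0) / SD) * sqrt(p * q)
rpb = ((64.88 - 53.86) / 15.31) * sqrt(0.48 * 0.52)
rpb = 0.3596

0.3596


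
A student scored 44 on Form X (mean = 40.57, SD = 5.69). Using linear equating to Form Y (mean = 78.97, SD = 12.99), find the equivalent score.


slope = SD_Y / SD_X = 12.99 / 5.69 ~ 2.283
intercept = mean_Y - slope * mean_X = 78.97 - (12.99 / 5.69) * 40.57 ~ -13.6494
Y = slope * X + intercept. To avoid rounding drift from the rounded slope/intercept, evaluate the equivalent form Y = mean_Y + SD_Y * (X - mean_X) / SD_X at full precision:
Y = 78.97 + 12.99 * (44 - 40.57) / 5.69
Y = 78.97 + 12.99 * 3.43 / 5.69
Y = 78.97 + 44.5557 / 5.69
Y = 78.97 + 7.8305
Y = 86.8005

86.8005


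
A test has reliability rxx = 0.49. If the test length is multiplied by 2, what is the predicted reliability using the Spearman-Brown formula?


r_new = (n * rxx) / (1 + (n-1) * rxx)
r_new = (2 * 0.49) / (1 + 1 * 0.49)
r_new = 0.98 / 1.49
r_new = 0.6577

0.6577


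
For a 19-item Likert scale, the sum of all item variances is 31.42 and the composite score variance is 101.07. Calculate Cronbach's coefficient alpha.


alpha = (k/(k-1)) * (1 - sum(si^2)/s_total^2)
= (19/18) * (1 - 31.42/101.07)
alpha = 0.7274

0.7274


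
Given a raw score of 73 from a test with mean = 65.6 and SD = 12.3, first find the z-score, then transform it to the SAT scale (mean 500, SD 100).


z = (X - mean) / SD = (73 - 65.6) / 12.3
z = 7.4 / 12.3
z = 0.6016
SAT-scale = SAT = 500 + 100z
Carry z at full precision (z = 7.4 / 12.3) into the conversion:
SAT-scale = 500 + 100 * (7.4 / 12.3) = 500 + 740 / 12.3
SAT-scale = 500 + 60.1626
SAT-scale = 560.1626

560.1626


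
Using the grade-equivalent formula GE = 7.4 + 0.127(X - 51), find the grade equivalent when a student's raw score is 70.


raw - median = 70 - 51 = 19
slope * diff = 0.127 * 19 = 2.413
GE = 7.4 + 2.413
GE = 9.813

9.813


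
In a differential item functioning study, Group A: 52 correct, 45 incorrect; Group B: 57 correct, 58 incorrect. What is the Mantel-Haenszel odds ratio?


Odds_A = 52/45 = 1.1556
Odds_B = 57/58 = 0.9828
OR = Odds_A / Odds_B = 1.1556 / 0.9828
Exactly, OR = (52 * 58) / (45 * 57) = 3016 / 2565
OR = 1.1758

1.1758


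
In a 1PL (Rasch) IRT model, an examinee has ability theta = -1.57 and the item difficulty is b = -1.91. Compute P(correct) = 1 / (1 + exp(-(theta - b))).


theta - b = -1.57 - -1.91 = 0.34
exp(-(theta - b)) = exp(-0.34) = 0.7118
P = 1 / (1 + 0.7118)
P = 0.5842

0.5842


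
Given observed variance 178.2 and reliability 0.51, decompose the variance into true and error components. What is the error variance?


var_true = rxx * var_obs = 0.51 * 178.2 = 90.882
var_error = var_obs - var_true
var_error = 178.2 - 90.882
var_error = 87.318

87.318


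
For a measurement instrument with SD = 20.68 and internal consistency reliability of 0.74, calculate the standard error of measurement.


SEM = SD * sqrt(1 - rxx)
SEM = 20.68 * sqrt(1 - 0.74)
SEM = 20.68 * sqrt(0.26) = 20.68 * 0.509902
SEM = 10.5448

10.5448


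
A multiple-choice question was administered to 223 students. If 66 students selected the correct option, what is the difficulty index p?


Item difficulty p = number correct / total examinees
p = 66 / 223
p = 0.296

0.296


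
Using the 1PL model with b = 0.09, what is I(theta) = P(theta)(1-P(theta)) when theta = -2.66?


P = 1/(1+exp(-(-2.66-0.09))) = 0.0601
I = P*(1-P) = 0.0601 * 0.9399
I = 0.0565

0.0565


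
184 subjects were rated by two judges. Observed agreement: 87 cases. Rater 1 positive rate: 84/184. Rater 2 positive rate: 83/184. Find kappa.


P_o = 87/184 = 0.472826
P_e = (84*83 + 100*101) / 33856 = 0.504253
kappa = (P_o - P_e) / (1 - P_e)
kappa = (0.472826 - 0.504253) / (1 - 0.504253)
kappa = -0.0634

-0.0634


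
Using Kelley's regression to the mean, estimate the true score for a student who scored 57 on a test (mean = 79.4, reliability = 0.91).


T_est = rxx * X + (1 - rxx) * mean
T_est = 0.91 * 57 + 0.09 * 79.4
T_est = 51.87 + 7.146
T_est = 59.016

59.016


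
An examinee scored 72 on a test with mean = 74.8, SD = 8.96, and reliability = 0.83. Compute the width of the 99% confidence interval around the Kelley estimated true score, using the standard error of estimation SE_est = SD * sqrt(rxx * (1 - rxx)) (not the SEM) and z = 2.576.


True score estimate = 0.83*72 + 0.17*74.8 = 72.476
SE_est = SD * sqrt(rxx * (1 - rxx)) = 8.96 * sqrt(0.83 * 0.17) = 8.96 * sqrt(0.1411) = 3.36567
CI = T_est +/- z * SE_est, so width = 2 * z * SE_est = 2 * 2.576 * 3.36567
Width = 17.3399

17.3399


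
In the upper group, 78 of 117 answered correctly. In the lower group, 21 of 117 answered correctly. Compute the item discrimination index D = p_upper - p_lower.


p_upper = 78/117 = 0.6667
p_lower = 21/117 = 0.1795
D = 0.6667 - 0.1795 = 0.4872

0.4872


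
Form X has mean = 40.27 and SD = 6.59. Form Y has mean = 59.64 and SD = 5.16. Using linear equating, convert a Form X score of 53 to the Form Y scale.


slope = SD_Y / SD_X = 5.16 / 6.59 ~ 0.783
intercept = mean_Y - slope * mean_X = 59.64 - (5.16 / 6.59) * 40.27 ~ 28.1084
Y = slope * X + intercept. To avoid rounding drift from the rounded slope/intercept, evaluate the equivalent form Y = mean_Y + SD_Y * (X - mean_X) / SD_X at full precision:
Y = 59.64 + 5.16 * (53 - 40.27) / 6.59
Y = 59.64 + 5.16 * 12.73 / 6.59
Y = 59.64 + 65.6868 / 6.59
Y = 59.64 + 9.9676
Y = 69.6076

69.6076


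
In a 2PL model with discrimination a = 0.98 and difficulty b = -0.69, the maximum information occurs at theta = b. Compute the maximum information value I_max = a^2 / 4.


For 2PL, max info at theta = b = -0.69
I_max = a^2 / 4 = 0.98^2 / 4
= 0.9604 / 4
I_max = 0.2401

0.2401


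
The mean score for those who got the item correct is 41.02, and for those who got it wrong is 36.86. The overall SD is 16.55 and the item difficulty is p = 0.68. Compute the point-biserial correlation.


q = 1 - p = 0.32
rpb = ((M1 - M0) / SD) * sqrt(p * q)
rpb = ((41.02 - 36.86) / 16.55) * sqrt(0.68 * 0.32)
rpb = 0.1173

0.1173


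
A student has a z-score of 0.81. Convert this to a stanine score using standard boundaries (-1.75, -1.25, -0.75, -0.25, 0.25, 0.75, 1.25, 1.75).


Stanine boundaries: [-1.75, -1.25, -0.75, -0.25, 0.25, 0.75, 1.25, 1.75]
z = 0.81
Check each boundary:
  z >= -1.75 -> could be stanine 2
  z >= -1.25 -> could be stanine 3
  z >= -0.75 -> could be stanine 4
  z >= -0.25 -> could be stanine 5
  z >= 0.25 -> could be stanine 6
  z >= 0.75 -> could be stanine 7
  z < 1.25
  z < 1.75
Highest qualifying boundary gives stanine = 7

7


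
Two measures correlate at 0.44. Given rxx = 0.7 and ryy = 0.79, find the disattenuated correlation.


r_corrected = rxy / sqrt(rxx * ryy)
= 0.44 / sqrt(0.7 * 0.79)
= 0.44 / sqrt(0.553)
= 0.44 / 0.74364
r_corrected = 0.5917

0.5917


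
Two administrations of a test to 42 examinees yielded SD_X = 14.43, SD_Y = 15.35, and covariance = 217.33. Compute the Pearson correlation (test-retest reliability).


r = cov(X,Y) / (SD_X * SD_Y)
r = 217.33 / (14.43 * 15.35)
r = 217.33 / 221.5005
r = 0.9812

0.9812


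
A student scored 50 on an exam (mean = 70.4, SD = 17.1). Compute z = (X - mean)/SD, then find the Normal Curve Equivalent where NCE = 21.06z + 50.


z = (X - mean) / SD = (50 - 70.4) / 17.1
z = -20.4 / 17.1
z = -1.193
NCE = NCE = 21.06z + 50
Carry z at full precision (z = -20.4 / 17.1) into the conversion:
NCE = 21.06 * (-20.4 / 17.1) + 50 = -429.624 / 17.1 + 50
NCE = -25.1242 + 50
NCE = 24.8758

24.8758


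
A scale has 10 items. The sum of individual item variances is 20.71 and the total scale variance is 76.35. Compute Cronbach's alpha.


alpha = (k/(k-1)) * (1 - sum(si^2)/s_total^2)
= (10/9) * (1 - 20.71/76.35)
alpha = 0.8097

0.8097


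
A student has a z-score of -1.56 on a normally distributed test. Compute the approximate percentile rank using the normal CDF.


CDF(z) = 0.5 * (1 + erf(z/sqrt(2)))
erf(-1.1031) = -0.8812
CDF = 0.0594
Percentile rank = 0.0594 * 100 = 5.94

5.94


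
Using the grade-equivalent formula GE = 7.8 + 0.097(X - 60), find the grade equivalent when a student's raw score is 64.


raw - median = 64 - 60 = 4
slope * diff = 0.097 * 4 = 0.388
GE = 7.8 + 0.388
GE = 8.188

8.188


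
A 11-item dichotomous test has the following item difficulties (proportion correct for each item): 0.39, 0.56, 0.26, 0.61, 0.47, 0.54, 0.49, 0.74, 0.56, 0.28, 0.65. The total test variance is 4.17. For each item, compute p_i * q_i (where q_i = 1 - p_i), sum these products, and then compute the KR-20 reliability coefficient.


For each item, compute p_i * q_i:
  Item 1: 0.39 * 0.61 = 0.2379
  Item 2: 0.56 * 0.44 = 0.2464
  Item 3: 0.26 * 0.74 = 0.1924
  Item 4: 0.61 * 0.39 = 0.2379
  Item 5: 0.47 * 0.53 = 0.2491
  Item 6: 0.54 * 0.46 = 0.2484
  Item 7: 0.49 * 0.51 = 0.2499
  Item 8: 0.74 * 0.26 = 0.1924
  Item 9: 0.56 * 0.44 = 0.2464
  Item 10: 0.28 * 0.72 = 0.2016
  Item 11: 0.65 * 0.35 = 0.2275
Sum(p_i * q_i) = 0.2379 + 0.2464 + 0.1924 + 0.2379 + 0.2491 + 0.2484 + 0.2499 + 0.1924 + 0.2464 + 0.2016 + 0.2275 = 2.5299
KR-20 = (k/(k-1)) * (1 - Sum(p_i*q_i) / Var_total)
= (11/10) * (1 - 2.5299/4.17)
= 1.1 * 0.3933
KR-20 = 0.4326

0.4326


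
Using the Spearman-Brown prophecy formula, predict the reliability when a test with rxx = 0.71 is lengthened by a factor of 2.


r_new = (n * rxx) / (1 + (n-1) * rxx)
r_new = (2 * 0.71) / (1 + 1 * 0.71)
r_new = 1.42 / 1.71
r_new = 0.8304

0.8304


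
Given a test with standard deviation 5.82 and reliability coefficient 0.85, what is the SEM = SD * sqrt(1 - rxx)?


SEM = SD * sqrt(1 - rxx)
SEM = 5.82 * sqrt(1 - 0.85)
SEM = 5.82 * sqrt(0.15) = 5.82 * 0.387298
SEM = 2.2541

2.2541


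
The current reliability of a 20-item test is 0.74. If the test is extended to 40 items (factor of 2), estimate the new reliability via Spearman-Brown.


r_new = (n * rxx) / (1 + (n-1) * rxx)
r_new = (2 * 0.74) / (1 + 1 * 0.74)
r_new = 1.48 / 1.74
r_new = 0.8506

0.8506


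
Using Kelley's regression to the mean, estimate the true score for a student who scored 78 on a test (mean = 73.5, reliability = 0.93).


T_est = rxx * X + (1 - rxx) * mean
T_est = 0.93 * 78 + 0.07 * 73.5
T_est = 72.54 + 5.145
T_est = 77.685

77.685


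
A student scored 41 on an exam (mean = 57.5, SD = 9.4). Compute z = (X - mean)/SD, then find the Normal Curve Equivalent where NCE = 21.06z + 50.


z = (X - mean) / SD = (41 - 57.5) / 9.4
z = -16.5 / 9.4
z = -1.7553
NCE = NCE = 21.06z + 50
Carry z at full precision (z = -16.5 / 9.4) into the conversion:
NCE = 21.06 * (-16.5 / 9.4) + 50 = -347.49 / 9.4 + 50
NCE = -36.967 + 50
NCE = 13.033

13.033


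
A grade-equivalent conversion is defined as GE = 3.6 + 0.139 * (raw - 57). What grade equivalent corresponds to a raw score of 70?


raw - median = 70 - 57 = 13
slope * diff = 0.139 * 13 = 1.807
GE = 3.6 + 1.807
GE = 5.407

5.407


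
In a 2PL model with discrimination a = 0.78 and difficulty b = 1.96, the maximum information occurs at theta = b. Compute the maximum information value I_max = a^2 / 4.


For 2PL, max info at theta = b = 1.96
I_max = a^2 / 4 = 0.78^2 / 4
= 0.6084 / 4
I_max = 0.1521

0.1521


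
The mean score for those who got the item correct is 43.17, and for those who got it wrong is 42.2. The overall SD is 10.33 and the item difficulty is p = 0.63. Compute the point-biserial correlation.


q = 1 - p = 0.37
rpb = ((M1 - M0) / SD) * sqrt(p * q)
rpb = ((43.17 - 42.2) / 10.33) * sqrt(0.63 * 0.37)
rpb = 0.0453

0.0453


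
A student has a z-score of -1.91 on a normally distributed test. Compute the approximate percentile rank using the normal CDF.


CDF(z) = 0.5 * (1 + erf(z/sqrt(2)))
erf(-1.3506) = -0.9439
CDF = 0.0281
Percentile rank = 0.0281 * 100 = 2.81

2.81


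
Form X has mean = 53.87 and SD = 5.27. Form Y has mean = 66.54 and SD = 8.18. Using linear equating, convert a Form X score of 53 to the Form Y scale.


slope = SD_Y / SD_X = 8.18 / 5.27 ~ 1.5522
intercept = mean_Y - slope * mean_X = 66.54 - (8.18 / 5.27) * 53.87 ~ -17.0761
Y = slope * X + intercept. To avoid rounding drift from the rounded slope/intercept, evaluate the equivalent form Y = mean_Y + SD_Y * (X - mean_X) / SD_X at full precision:
Y = 66.54 + 8.18 * (53 - 53.87) / 5.27
Y = 66.54 - 8.18 * 0.87 / 5.27
Y = 66.54 - 7.1166 / 5.27
Y = 66.54 - 1.3504
Y = 65.1896

65.1896


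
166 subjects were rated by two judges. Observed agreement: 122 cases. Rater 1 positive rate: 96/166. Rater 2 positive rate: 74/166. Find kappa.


P_o = 122/166 = 0.73494
P_e = (96*74 + 70*92) / 27556 = 0.491508
kappa = (P_o - P_e) / (1 - P_e)
kappa = (0.73494 - 0.491508) / (1 - 0.491508)
kappa = 0.4787

0.4787


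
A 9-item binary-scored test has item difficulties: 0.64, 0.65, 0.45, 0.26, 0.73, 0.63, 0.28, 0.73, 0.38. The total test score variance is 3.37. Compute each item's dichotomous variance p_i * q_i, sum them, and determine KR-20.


For each item, compute p_i * q_i:
  Item 1: 0.64 * 0.36 = 0.2304
  Item 2: 0.65 * 0.35 = 0.2275
  Item 3: 0.45 * 0.55 = 0.2475
  Item 4: 0.26 * 0.74 = 0.1924
  Item 5: 0.73 * 0.27 = 0.1971
  Item 6: 0.63 * 0.37 = 0.2331
  Item 7: 0.28 * 0.72 = 0.2016
  Item 8: 0.73 * 0.27 = 0.1971
  Item 9: 0.38 * 0.62 = 0.2356
Sum(p_i * q_i) = 0.2304 + 0.2275 + 0.2475 + 0.1924 + 0.1971 + 0.2331 + 0.2016 + 0.1971 + 0.2356 = 1.9623
KR-20 = (k/(k-1)) * (1 - Sum(p_i*q_i) / Var_total)
= (9/8) * (1 - 1.9623/3.37)
= 1.125 * 0.4177
KR-20 = 0.4699

0.4699


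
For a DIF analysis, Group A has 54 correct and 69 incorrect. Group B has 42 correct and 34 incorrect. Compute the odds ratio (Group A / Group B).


Odds_A = 54/69 = 0.7826
Odds_B = 42/34 = 1.2353
OR = Odds_A / Odds_B = 0.7826 / 1.2353
Exactly, OR = (54 * 34) / (69 * 42) = 1836 / 2898
OR = 0.6335

0.6335


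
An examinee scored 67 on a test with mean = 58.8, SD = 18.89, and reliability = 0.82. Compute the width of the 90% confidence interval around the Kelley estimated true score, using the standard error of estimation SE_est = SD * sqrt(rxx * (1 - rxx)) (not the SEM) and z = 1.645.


True score estimate = 0.82*67 + 0.18*58.8 = 65.524
SE_est = SD * sqrt(rxx * (1 - rxx)) = 18.89 * sqrt(0.82 * 0.18) = 18.89 * sqrt(0.1476) = 7.257301
CI = T_est +/- z * SE_est, so width = 2 * z * SE_est = 2 * 1.645 * 7.257301
Width = 23.8765

23.8765


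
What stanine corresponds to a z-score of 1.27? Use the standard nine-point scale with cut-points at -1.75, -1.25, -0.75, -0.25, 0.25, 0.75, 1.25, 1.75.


Stanine boundaries: [-1.75, -1.25, -0.75, -0.25, 0.25, 0.75, 1.25, 1.75]
z = 1.27
Check each boundary:
  z >= -1.75 -> could be stanine 2
  z >= -1.25 -> could be stanine 3
  z >= -0.75 -> could be stanine 4
  z >= -0.25 -> could be stanine 5
  z >= 0.25 -> could be stanine 6
  z >= 0.75 -> could be stanine 7
  z >= 1.25 -> could be stanine 8
  z < 1.75
Highest qualifying boundary gives stanine = 8

8


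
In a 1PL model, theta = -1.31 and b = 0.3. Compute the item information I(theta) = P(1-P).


P = 1/(1+exp(-(-1.31-0.3))) = 0.1666
I = P*(1-P) = 0.1666 * 0.8334
I = 0.1388

0.1388


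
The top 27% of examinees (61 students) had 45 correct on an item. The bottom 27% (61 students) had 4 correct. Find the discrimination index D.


p_upper = 45/61 = 0.7377
p_lower = 4/61 = 0.0656
D = 0.7377 - 0.0656 = 0.6721

0.6721


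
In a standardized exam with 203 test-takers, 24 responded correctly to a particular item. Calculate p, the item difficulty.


Item difficulty p = number correct / total examinees
p = 24 / 203
p = 0.1182

0.1182


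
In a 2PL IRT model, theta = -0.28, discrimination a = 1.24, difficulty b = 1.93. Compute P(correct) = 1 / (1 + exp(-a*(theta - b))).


a*(theta - b) = 1.24 * (-0.28 - 1.93) = -2.7404
exp(--2.7404) = 15.4932
P = 1 / (1 + 15.4932)
P = 0.0606

0.0606


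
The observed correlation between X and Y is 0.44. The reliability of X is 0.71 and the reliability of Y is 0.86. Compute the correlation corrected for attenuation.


r_corrected = rxy / sqrt(rxx * ryy)
= 0.44 / sqrt(0.71 * 0.86)
= 0.44 / sqrt(0.6106)
= 0.44 / 0.781409
r_corrected = 0.5631

0.5631


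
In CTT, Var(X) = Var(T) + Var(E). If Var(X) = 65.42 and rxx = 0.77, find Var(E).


var_true = rxx * var_obs = 0.77 * 65.42 = 50.3734
var_error = var_obs - var_true
var_error = 65.42 - 50.3734
var_error = 15.0466

15.0466


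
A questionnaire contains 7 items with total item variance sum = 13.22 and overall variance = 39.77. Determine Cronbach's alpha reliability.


alpha = (k/(k-1)) * (1 - sum(si^2)/s_total^2)
= (7/6) * (1 - 13.22/39.77)
alpha = 0.7789

0.7789


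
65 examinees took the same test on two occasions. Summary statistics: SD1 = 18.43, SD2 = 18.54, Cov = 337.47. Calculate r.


r = cov(X,Y) / (SD_X * SD_Y)
r = 337.47 / (18.43 * 18.54)
r = 337.47 / 341.6922
r = 0.9876

0.9876


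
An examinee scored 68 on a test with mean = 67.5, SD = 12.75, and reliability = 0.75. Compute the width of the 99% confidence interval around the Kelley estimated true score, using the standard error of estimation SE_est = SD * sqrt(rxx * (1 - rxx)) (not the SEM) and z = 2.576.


True score estimate = 0.75*68 + 0.25*67.5 = 67.875
SE_est = SD * sqrt(rxx * (1 - rxx)) = 12.75 * sqrt(0.75 * 0.25) = 12.75 * sqrt(0.1875) = 5.520912
CI = T_est +/- z * SE_est, so width = 2 * z * SE_est = 2 * 2.576 * 5.520912
Width = 28.4437

28.4437


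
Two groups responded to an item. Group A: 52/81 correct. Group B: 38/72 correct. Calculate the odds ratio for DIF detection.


Odds_A = 52/29 = 1.7931
Odds_B = 38/34 = 1.1176
OR = Odds_A / Odds_B = 1.7931 / 1.1176
Exactly, OR = (52 * 34) / (29 * 38) = 1768 / 1102
OR = 1.6044

1.6044


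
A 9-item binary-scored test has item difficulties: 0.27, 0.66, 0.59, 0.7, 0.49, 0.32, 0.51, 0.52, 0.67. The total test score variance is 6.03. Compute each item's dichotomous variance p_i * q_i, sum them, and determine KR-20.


For each item, compute p_i * q_i:
  Item 1: 0.27 * 0.73 = 0.1971
  Item 2: 0.66 * 0.34 = 0.2244
  Item 3: 0.59 * 0.41 = 0.2419
  Item 4: 0.7 * 0.3 = 0.21
  Item 5: 0.49 * 0.51 = 0.2499
  Item 6: 0.32 * 0.68 = 0.2176
  Item 7: 0.51 * 0.49 = 0.2499
  Item 8: 0.52 * 0.48 = 0.2496
  Item 9: 0.67 * 0.33 = 0.2211
Sum(p_i * q_i) = 0.1971 + 0.2244 + 0.2419 + 0.21 + 0.2499 + 0.2176 + 0.2499 + 0.2496 + 0.2211 = 2.0615
KR-20 = (k/(k-1)) * (1 - Sum(p_i*q_i) / Var_total)
= (9/8) * (1 - 2.0615/6.03)
= 1.125 * 0.6581
KR-20 = 0.7404

0.7404


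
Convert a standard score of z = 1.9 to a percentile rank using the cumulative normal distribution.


CDF(z) = 0.5 * (1 + erf(z/sqrt(2)))
erf(1.3435) = 0.9426
CDF = 0.9713
Percentile rank = 0.9713 * 100 = 97.13

97.13


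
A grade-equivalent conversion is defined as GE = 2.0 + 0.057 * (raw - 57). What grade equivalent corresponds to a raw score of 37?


raw - median = 37 - 57 = -20
slope * diff = 0.057 * -20 = -1.14
GE = 2.0 + -1.14
GE = 0.86

0.86


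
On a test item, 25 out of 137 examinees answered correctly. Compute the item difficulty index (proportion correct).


Item difficulty p = number correct / total examinees
p = 25 / 137
p = 0.1825

0.1825


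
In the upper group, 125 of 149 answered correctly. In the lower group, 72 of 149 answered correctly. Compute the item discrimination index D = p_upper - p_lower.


p_upper = 125/149 = 0.8389
p_lower = 72/149 = 0.4832
D = 0.8389 - 0.4832 = 0.3557

0.3557


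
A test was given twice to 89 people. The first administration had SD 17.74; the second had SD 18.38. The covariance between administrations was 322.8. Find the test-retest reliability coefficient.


r = cov(X,Y) / (SD_X * SD_Y)
r = 322.8 / (17.74 * 18.38)
r = 322.8 / 326.0612
r = 0.99

0.99


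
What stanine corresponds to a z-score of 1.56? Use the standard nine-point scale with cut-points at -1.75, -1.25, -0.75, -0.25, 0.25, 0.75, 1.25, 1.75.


Stanine boundaries: [-1.75, -1.25, -0.75, -0.25, 0.25, 0.75, 1.25, 1.75]
z = 1.56
Check each boundary:
  z >= -1.75 -> could be stanine 2
  z >= -1.25 -> could be stanine 3
  z >= -0.75 -> could be stanine 4
  z >= -0.25 -> could be stanine 5
  z >= 0.25 -> could be stanine 6
  z >= 0.75 -> could be stanine 7
  z >= 1.25 -> could be stanine 8
  z < 1.75
Highest qualifying boundary gives stanine = 8

8


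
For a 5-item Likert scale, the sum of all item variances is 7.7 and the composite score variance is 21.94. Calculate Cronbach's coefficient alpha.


alpha = (k/(k-1)) * (1 - sum(si^2)/s_total^2)
= (5/4) * (1 - 7.7/21.94)
alpha = 0.8113

0.8113


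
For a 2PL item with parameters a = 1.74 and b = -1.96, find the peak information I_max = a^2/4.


For 2PL, max info at theta = b = -1.96
I_max = a^2 / 4 = 1.74^2 / 4
= 3.0276 / 4
I_max = 0.7569

0.7569


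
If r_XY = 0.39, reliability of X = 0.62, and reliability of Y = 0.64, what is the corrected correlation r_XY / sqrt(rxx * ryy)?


r_corrected = rxy / sqrt(rxx * ryy)
= 0.39 / sqrt(0.62 * 0.64)
= 0.39 / sqrt(0.3968)
= 0.39 / 0.629921
r_corrected = 0.6191

0.6191


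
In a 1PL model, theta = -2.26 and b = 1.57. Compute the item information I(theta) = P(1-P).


P = 1/(1+exp(-(-2.26-1.57))) = 0.0212
I = P*(1-P) = 0.0212 * 0.9788
I = 0.0208

0.0208


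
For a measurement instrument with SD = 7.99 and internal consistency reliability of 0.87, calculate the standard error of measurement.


SEM = SD * sqrt(1 - rxx)
SEM = 7.99 * sqrt(1 - 0.87)
SEM = 7.99 * sqrt(0.13) = 7.99 * 0.360555
SEM = 2.8808

2.8808


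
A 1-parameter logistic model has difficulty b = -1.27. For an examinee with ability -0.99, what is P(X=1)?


theta - b = -0.99 - -1.27 = 0.28
exp(-(theta - b)) = exp(-0.28) = 0.7558
P = 1 / (1 + 0.7558)
P = 0.5695

0.5695


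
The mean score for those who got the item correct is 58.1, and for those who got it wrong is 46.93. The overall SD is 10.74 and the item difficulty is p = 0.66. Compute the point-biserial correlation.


q = 1 - p = 0.34
rpb = ((M1 - M0) / SD) * sqrt(p * q)
rpb = ((58.1 - 46.93) / 10.74) * sqrt(0.66 * 0.34)
rpb = 0.4927

0.4927


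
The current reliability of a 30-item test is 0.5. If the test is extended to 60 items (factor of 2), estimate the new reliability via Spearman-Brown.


r_new = (n * rxx) / (1 + (n-1) * rxx)
r_new = (2 * 0.5) / (1 + 1 * 0.5)
r_new = 1.0 / 1.5
r_new = 0.6667

0.6667


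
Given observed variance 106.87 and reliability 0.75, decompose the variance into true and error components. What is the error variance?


var_true = rxx * var_obs = 0.75 * 106.87 = 80.1525
var_error = var_obs - var_true
var_error = 106.87 - 80.1525
var_error = 26.7175

26.7175


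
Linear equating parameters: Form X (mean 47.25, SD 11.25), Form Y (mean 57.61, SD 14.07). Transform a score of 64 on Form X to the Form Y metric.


slope = SD_Y / SD_X = 14.07 / 11.25 ~ 1.2507
intercept = mean_Y - slope * mean_X = 57.61 - (14.07 / 11.25) * 47.25 ~ -1.484
Y = slope * X + intercept. To avoid rounding drift from the rounded slope/intercept, evaluate the equivalent form Y = mean_Y + SD_Y * (X - mean_X) / SD_X at full precision:
Y = 57.61 + 14.07 * (64 - 47.25) / 11.25
Y = 57.61 + 14.07 * 16.75 / 11.25
Y = 57.61 + 235.6725 / 11.25
Y = 57.61 + 20.9487
Y = 78.5587

78.5587


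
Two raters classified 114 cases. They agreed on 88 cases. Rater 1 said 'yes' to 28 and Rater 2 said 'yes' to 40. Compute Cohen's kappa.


P_o = 88/114 = 0.77193
P_e = (28*40 + 86*74) / 12996 = 0.575869
kappa = (P_o - P_e) / (1 - P_e)
kappa = (0.77193 - 0.575869) / (1 - 0.575869)
kappa = 0.4623

0.4623


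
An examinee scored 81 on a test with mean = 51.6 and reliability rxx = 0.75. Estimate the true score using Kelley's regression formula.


T_est = rxx * X + (1 - rxx) * mean
T_est = 0.75 * 81 + 0.25 * 51.6
T_est = 60.75 + 12.9
T_est = 73.65

73.65


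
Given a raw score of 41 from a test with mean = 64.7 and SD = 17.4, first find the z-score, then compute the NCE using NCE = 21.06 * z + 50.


z = (X - mean) / SD = (41 - 64.7) / 17.4
z = -23.7 / 17.4
z = -1.3621
NCE = NCE = 21.06z + 50
Carry z at full precision (z = -23.7 / 17.4) into the conversion:
NCE = 21.06 * (-23.7 / 17.4) + 50 = -499.122 / 17.4 + 50
NCE = -28.6852 + 50
NCE = 21.3148

21.3148


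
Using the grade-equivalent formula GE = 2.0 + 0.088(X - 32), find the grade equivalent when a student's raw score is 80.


raw - median = 80 - 32 = 48
slope * diff = 0.088 * 48 = 4.224
GE = 2.0 + 4.224
GE = 6.224

6.224


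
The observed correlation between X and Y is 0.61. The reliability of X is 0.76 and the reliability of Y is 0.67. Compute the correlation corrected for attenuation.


r_corrected = rxy / sqrt(rxx * ryy)
= 0.61 / sqrt(0.76 * 0.67)
= 0.61 / sqrt(0.5092)
= 0.61 / 0.713583
r_corrected = 0.8548

0.8548


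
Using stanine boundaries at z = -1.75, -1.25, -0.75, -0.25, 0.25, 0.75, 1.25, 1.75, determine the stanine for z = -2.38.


Stanine boundaries: [-1.75, -1.25, -0.75, -0.25, 0.25, 0.75, 1.25, 1.75]
z = -2.38
Check each boundary:
  z < -1.75
  z < -1.25
  z < -0.75
  z < -0.25
  z < 0.25
  z < 0.75
  z < 1.25
  z < 1.75
Highest qualifying boundary gives stanine = 1

1


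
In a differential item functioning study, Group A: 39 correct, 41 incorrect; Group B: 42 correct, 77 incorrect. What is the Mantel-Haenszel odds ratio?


Odds_A = 39/41 = 0.9512
Odds_B = 42/77 = 0.5455
OR = Odds_A / Odds_B = 0.9512 / 0.5455
Exactly, OR = (39 * 77) / (41 * 42) = 3003 / 1722
OR = 1.7439

1.7439


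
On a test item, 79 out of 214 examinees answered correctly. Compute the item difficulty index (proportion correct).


Item difficulty p = number correct / total examinees
p = 79 / 214
p = 0.3692

0.3692


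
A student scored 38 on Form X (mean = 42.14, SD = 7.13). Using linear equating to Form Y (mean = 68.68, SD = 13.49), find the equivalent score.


slope = SD_Y / SD_X = 13.49 / 7.13 ~ 1.892
intercept = mean_Y - slope * mean_X = 68.68 - (13.49 / 7.13) * 42.14 ~ -11.0491
Y = slope * X + intercept. To avoid rounding drift from the rounded slope/intercept, evaluate the equivalent form Y = mean_Y + SD_Y * (X - mean_X) / SD_X at full precision:
Y = 68.68 + 13.49 * (38 - 42.14) / 7.13
Y = 68.68 - 13.49 * 4.14 / 7.13
Y = 68.68 - 55.8486 / 7.13
Y = 68.68 - 7.8329
Y = 60.8471

60.8471


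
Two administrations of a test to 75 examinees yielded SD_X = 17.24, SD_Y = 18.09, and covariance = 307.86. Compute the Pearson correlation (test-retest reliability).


r = cov(X,Y) / (SD_X * SD_Y)
r = 307.86 / (17.24 * 18.09)
r = 307.86 / 311.8716
r = 0.9871

0.9871


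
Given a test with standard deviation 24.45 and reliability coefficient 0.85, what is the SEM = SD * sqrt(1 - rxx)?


SEM = SD * sqrt(1 - rxx)
SEM = 24.45 * sqrt(1 - 0.85)
SEM = 24.45 * sqrt(0.15) = 24.45 * 0.387298
SEM = 9.4694

9.4694


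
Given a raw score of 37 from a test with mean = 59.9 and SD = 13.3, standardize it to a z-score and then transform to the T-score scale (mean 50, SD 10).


z = (X - mean) / SD = (37 - 59.9) / 13.3
z = -22.9 / 13.3
z = -1.7218
T-score = T = 50 + 10z
Carry z at full precision (z = -22.9 / 13.3) into the conversion:
T-score = 50 + 10 * (-22.9 / 13.3) = 50 + -229 / 13.3
T-score = 50 + -17.218
T-score = 32.782

32.782


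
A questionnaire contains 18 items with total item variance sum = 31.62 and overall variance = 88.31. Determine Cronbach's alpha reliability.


alpha = (k/(k-1)) * (1 - sum(si^2)/s_total^2)
= (18/17) * (1 - 31.62/88.31)
alpha = 0.6797

0.6797


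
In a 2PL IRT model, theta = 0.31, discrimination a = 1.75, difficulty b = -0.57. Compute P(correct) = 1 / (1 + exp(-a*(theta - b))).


a*(theta - b) = 1.75 * (0.31 - -0.57) = 1.54
exp(-1.54) = 0.2144
P = 1 / (1 + 0.2144)
P = 0.8235

0.8235


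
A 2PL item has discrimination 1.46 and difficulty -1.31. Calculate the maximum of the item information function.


For 2PL, max info at theta = b = -1.31
I_max = a^2 / 4 = 1.46^2 / 4
= 2.1316 / 4
I_max = 0.5329

0.5329


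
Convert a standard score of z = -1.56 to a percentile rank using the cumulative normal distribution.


CDF(z) = 0.5 * (1 + erf(z/sqrt(2)))
erf(-1.1031) = -0.8812
CDF = 0.0594
Percentile rank = 0.0594 * 100 = 5.94

5.94


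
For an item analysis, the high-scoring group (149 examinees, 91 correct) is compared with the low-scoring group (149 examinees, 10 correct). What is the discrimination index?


p_upper = 91/149 = 0.6107
p_lower = 10/149 = 0.0671
D = 0.6107 - 0.0671 = 0.5436

0.5436


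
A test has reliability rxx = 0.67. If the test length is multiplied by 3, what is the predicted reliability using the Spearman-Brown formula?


r_new = (n * rxx) / (1 + (n-1) * rxx)
r_new = (3 * 0.67) / (1 + 2 * 0.67)
r_new = 2.01 / 2.34
r_new = 0.859

0.859


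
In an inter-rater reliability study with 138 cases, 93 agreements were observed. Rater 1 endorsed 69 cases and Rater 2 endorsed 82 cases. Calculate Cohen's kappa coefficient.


P_o = 93/138 = 0.673913
P_e = (69*82 + 69*56) / 19044 = 0.5
kappa = (P_o - P_e) / (1 - P_e)
kappa = (0.673913 - 0.5) / (1 - 0.5)
kappa = 0.3478

0.3478


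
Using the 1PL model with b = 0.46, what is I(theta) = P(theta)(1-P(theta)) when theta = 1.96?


P = 1/(1+exp(-(1.96-0.46))) = 0.8176
I = P*(1-P) = 0.8176 * 0.1824
I = 0.1491

0.1491


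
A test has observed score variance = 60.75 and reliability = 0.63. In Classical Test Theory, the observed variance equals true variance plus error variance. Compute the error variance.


var_true = rxx * var_obs = 0.63 * 60.75 = 38.2725
var_error = var_obs - var_true
var_error = 60.75 - 38.2725
var_error = 22.4775

22.4775


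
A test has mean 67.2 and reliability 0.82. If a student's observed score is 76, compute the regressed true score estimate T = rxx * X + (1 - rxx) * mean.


T_est = rxx * X + (1 - rxx) * mean
T_est = 0.82 * 76 + 0.18 * 67.2
T_est = 62.32 + 12.096
T_est = 74.416

74.416


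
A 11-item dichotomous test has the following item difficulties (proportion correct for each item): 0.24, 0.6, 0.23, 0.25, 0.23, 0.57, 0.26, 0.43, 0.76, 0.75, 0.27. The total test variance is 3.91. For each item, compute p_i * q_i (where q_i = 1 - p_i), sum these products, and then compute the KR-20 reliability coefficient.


For each item, compute p_i * q_i:
  Item 1: 0.24 * 0.76 = 0.1824
  Item 2: 0.6 * 0.4 = 0.24
  Item 3: 0.23 * 0.77 = 0.1771
  Item 4: 0.25 * 0.75 = 0.1875
  Item 5: 0.23 * 0.77 = 0.1771
  Item 6: 0.57 * 0.43 = 0.2451
  Item 7: 0.26 * 0.74 = 0.1924
  Item 8: 0.43 * 0.57 = 0.2451
  Item 9: 0.76 * 0.24 = 0.1824
  Item 10: 0.75 * 0.25 = 0.1875
  Item 11: 0.27 * 0.73 = 0.1971
Sum(p_i * q_i) = 0.1824 + 0.24 + 0.1771 + 0.1875 + 0.1771 + 0.2451 + 0.1924 + 0.2451 + 0.1824 + 0.1875 + 0.1971 = 2.2137
KR-20 = (k/(k-1)) * (1 - Sum(p_i*q_i) / Var_total)
= (11/10) * (1 - 2.2137/3.91)
= 1.1 * 0.4338
KR-20 = 0.4772

0.4772


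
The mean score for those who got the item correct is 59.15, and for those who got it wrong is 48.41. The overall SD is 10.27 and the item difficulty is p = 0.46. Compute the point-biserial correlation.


q = 1 - p = 0.54
rpb = ((M1 - M0) / SD) * sqrt(p * q)
rpb = ((59.15 - 48.41) / 10.27) * sqrt(0.46 * 0.54)
rpb = 0.5212

0.5212


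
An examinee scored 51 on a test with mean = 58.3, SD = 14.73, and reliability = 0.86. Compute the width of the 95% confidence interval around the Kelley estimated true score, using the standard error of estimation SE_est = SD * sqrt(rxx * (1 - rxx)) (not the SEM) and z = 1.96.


True score estimate = 0.86*51 + 0.14*58.3 = 52.022
SE_est = SD * sqrt(rxx * (1 - rxx)) = 14.73 * sqrt(0.86 * 0.14) = 14.73 * sqrt(0.1204) = 5.111119
CI = T_est +/- z * SE_est, so width = 2 * z * SE_est = 2 * 1.96 * 5.111119
Width = 20.0356

20.0356


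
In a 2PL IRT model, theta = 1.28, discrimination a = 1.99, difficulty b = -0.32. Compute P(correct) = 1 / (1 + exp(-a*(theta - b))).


a*(theta - b) = 1.99 * (1.28 - -0.32) = 3.184
exp(-3.184) = 0.0414
P = 1 / (1 + 0.0414)
P = 0.9602

0.9602


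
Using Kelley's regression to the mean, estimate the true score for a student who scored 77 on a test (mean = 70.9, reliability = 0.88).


T_est = rxx * X + (1 - rxx) * mean
T_est = 0.88 * 77 + 0.12 * 70.9
T_est = 67.76 + 8.508
T_est = 76.268

76.268


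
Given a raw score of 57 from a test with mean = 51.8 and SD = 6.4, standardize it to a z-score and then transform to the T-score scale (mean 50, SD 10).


z = (X - mean) / SD = (57 - 51.8) / 6.4
z = 5.2 / 6.4
z = 0.8125
T-score = T = 50 + 10z
Carry z at full precision (z = 5.2 / 6.4) into the conversion:
T-score = 50 + 10 * (5.2 / 6.4) = 50 + 52 / 6.4
T-score = 50 + 8.125
T-score = 58.125

58.125


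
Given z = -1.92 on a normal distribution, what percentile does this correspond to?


CDF(z) = 0.5 * (1 + erf(z/sqrt(2)))
erf(-1.3576) = -0.9451
CDF = 0.0274
Percentile rank = 0.0274 * 100 = 2.74

2.74


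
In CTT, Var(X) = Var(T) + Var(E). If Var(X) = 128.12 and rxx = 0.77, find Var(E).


var_true = rxx * var_obs = 0.77 * 128.12 = 98.6524
var_error = var_obs - var_true
var_error = 128.12 - 98.6524
var_error = 29.4676

29.4676


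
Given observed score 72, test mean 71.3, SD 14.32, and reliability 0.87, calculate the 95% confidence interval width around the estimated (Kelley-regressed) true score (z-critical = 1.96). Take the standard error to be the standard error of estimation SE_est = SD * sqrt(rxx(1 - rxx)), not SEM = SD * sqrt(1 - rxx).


True score estimate = 0.87*72 + 0.13*71.3 = 71.909
SE_est = SD * sqrt(rxx * (1 - rxx)) = 14.32 * sqrt(0.87 * 0.13) = 14.32 * sqrt(0.1131) = 4.815865
CI = T_est +/- z * SE_est, so width = 2 * z * SE_est = 2 * 1.96 * 4.815865
Width = 18.8782

18.8782


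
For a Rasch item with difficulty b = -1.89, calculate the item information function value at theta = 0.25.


P = 1/(1+exp(-(0.25--1.89))) = 0.8947
I = P*(1-P) = 0.8947 * 0.1053
I = 0.0942

0.0942


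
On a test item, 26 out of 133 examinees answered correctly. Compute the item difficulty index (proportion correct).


Item difficulty p = number correct / total examinees
p = 26 / 133
p = 0.1955

0.1955


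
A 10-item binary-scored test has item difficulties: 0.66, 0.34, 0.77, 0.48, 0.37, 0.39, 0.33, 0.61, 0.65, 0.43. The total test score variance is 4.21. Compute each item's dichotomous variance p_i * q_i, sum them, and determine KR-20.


For each item, compute p_i * q_i:
  Item 1: 0.66 * 0.34 = 0.2244
  Item 2: 0.34 * 0.66 = 0.2244
  Item 3: 0.77 * 0.23 = 0.1771
  Item 4: 0.48 * 0.52 = 0.2496
  Item 5: 0.37 * 0.63 = 0.2331
  Item 6: 0.39 * 0.61 = 0.2379
  Item 7: 0.33 * 0.67 = 0.2211
  Item 8: 0.61 * 0.39 = 0.2379
  Item 9: 0.65 * 0.35 = 0.2275
  Item 10: 0.43 * 0.57 = 0.2451
Sum(p_i * q_i) = 0.2244 + 0.2244 + 0.1771 + 0.2496 + 0.2331 + 0.2379 + 0.2211 + 0.2379 + 0.2275 + 0.2451 = 2.2781
KR-20 = (k/(k-1)) * (1 - Sum(p_i*q_i) / Var_total)
= (10/9) * (1 - 2.2781/4.21)
= 1.1111 * 0.4589
KR-20 = 0.5099

0.5099
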